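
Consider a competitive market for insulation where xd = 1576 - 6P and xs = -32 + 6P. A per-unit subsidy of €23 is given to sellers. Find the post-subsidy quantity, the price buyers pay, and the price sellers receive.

Pre-subsidy: 1576 - 6P = -32 + 6P gives P* = 134, x* = 772.
With the subsidy, sellers receive Ps = Pb + 23 for each unit, where Pb is the price buyers pay.
Supply in terms of Pb becomes xs = -32 + 6(Pb + 23) = 106 + 6Pb. Setting this equal to demand: 1576 - 6Pb = 106 + 6Pb, so Pb = 122.5.
Sellers receive Ps = 122.5 + 23 = 145.5; x' = 1576 − 6·122.5 = 841.

x' = 841; buyers pay €122.5; sellers receive €145.5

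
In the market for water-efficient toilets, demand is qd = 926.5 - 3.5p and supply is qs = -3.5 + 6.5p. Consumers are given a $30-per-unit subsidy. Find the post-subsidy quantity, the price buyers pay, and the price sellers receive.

q' = 669.25; buyers pay $73.5; sellers receive $103.5

Pre-subsidy: 926.5 - 3.5p = -3.5 + 6.5p gives p* = 93, q* = 601.
With the rebate, buyers effectively pay pb = ps − 30, where ps is the price sellers receive.
Demand in terms of ps becomes qd = 926.5 − 3.5(ps − 30) = 1031.5 - 3.5ps. Setting this equal to supply: 1031.5 - 3.5ps = -3.5 + 6.5ps, so ps = 103.5.
Buyers pay pb = 103.5 − 30 = 73.5; q' = -3.5 + 6.5·103.5 = 669.25.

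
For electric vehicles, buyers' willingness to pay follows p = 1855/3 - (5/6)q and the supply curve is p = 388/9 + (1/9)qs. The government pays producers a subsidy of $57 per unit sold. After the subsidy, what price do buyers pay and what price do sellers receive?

Buyers pay 3085/51; sellers receive 5992/51

Pre-subsidy: 1855/3 - (5/6)q = 388/9 + (1/9)q gives q* = 10354/17 and p* = 5650/51.
With the subsidy, sellers receive ps = pb + 57 for each unit, where pb is the price buyers pay.
On the curves, pb = 1855/3 - (5/6)q and ps = 388/9 + (1/9)q; the wedge ps − pb = 57 gives 388/9 + (1/9)q − (1855/3 - (5/6)q) = 57, so q' = 11380/17.
Then pb = 1855/3 − (5/6)·(11380/17) = 3085/51 and ps = 388/9 + (1/9)·(11380/17) = 5992/51.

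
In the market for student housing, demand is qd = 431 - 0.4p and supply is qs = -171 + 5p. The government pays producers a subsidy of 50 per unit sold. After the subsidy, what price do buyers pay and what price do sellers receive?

Pre-subsidy: 431 - 0.4p = -171 + 5p gives p* = 3010/27, q* = 10433/27.
With the subsidy, sellers receive ps = pb + 50 for each unit, where pb is the price buyers pay.
Supply in terms of pb becomes qs = -171 + 5(pb + 50) = 79 + 5pb. Setting this equal to demand: 431 - 0.4pb = 79 + 5pb, so pb = 1760/27.
Sellers receive ps = 1760/27 + 50 = 3110/27; q' = 431 − 0.4·(1760/27) = 10933/27.

Buyers pay 1760/27; sellers receive 3110/27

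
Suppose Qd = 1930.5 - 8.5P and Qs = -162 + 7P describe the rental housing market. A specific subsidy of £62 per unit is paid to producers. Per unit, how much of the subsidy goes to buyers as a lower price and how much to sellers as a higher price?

Buyers gain £28 per unit; sellers gain £34 per unit

Pre-subsidy: 1930.5 - 8.5P = -162 + 7P gives P* = 135, Q* = 783.
With the subsidy, sellers receive Ps = Pb + 62 for each unit, where Pb is the price buyers pay.
Supply in terms of Pb becomes Qs = -162 + 7(Pb + 62) = 272 + 7Pb. Setting this equal to demand: 1930.5 - 8.5Pb = 272 + 7Pb, so Pb = 107.
Sellers receive Ps = 107 + 62 = 169; Q' = 1930.5 − 8.5·107 = 1021.
Buyers' price falls by P* − Pb = 135 − 107 = 28; sellers' price rises by Ps − P* = 169 − 135 = 34.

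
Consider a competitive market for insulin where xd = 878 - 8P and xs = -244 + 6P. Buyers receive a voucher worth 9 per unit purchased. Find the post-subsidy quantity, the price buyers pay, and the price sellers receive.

Pre-subsidy: 878 - 8P = -244 + 6P gives P* = 561/7, x* = 1658/7.
With the rebate, buyers effectively pay Pb = Ps − 9, where Ps is the price sellers receive.
Demand in terms of Ps becomes xd = 878 − 8(Ps − 9) = 950 - 8Ps. Setting this equal to supply: 950 - 8Ps = -244 + 6Ps, so Ps = 597/7.
Buyers pay Pb = 597/7 − 9 = 534/7; x' = -244 + 6·(597/7) = 1874/7.

x' = 1874/7; buyers pay 534/7; sellers receive 597/7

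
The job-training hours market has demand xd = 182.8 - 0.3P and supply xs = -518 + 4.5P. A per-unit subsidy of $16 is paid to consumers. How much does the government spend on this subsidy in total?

Pre-subsidy: 182.8 - 0.3P = -518 + 4.5P gives P* = 146, x* = 139.
With the rebate, buyers effectively pay Pb = Ps − 16, where Ps is the price sellers receive.
Demand in terms of Ps becomes xd = 182.8 − 0.3(Ps − 16) = 187.6 - 0.3Ps. Setting this equal to supply: 187.6 - 0.3Ps = -518 + 4.5Ps, so Ps = 147.
Buyers pay Pb = 147 − 16 = 131; x' = -518 + 4.5·147 = 143.5.
Government outlay = subsidy × quantity = 16 × 143.5 = 2296.

Government cost = $2296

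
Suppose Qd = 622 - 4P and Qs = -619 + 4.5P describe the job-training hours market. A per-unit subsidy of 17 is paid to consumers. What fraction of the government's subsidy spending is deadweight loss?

Pre-subsidy: 622 - 4P = -619 + 4.5P gives P* = 146, Q* = 38.
With the rebate, buyers effectively pay Pb = Ps − 17, where Ps is the price sellers receive.
Demand in terms of Ps becomes Qd = 622 − 4(Ps − 17) = 690 - 4Ps. Setting this equal to supply: 690 - 4Ps = -619 + 4.5Ps, so Ps = 154.
Buyers pay Pb = 154 − 17 = 137; Q' = -619 + 4.5·154 = 74.
ΔCS = ½(38 + 74)(146 − 137) = 504; ΔPS = ½(38 + 74)(154 − 146) = 448.
Government spending = 17 × 74 = 1258.
DWL = ½ × 17 × (74 − 38) = 306; fraction = 306 / 1258 = 9/37.

DWL / government spending = 9/37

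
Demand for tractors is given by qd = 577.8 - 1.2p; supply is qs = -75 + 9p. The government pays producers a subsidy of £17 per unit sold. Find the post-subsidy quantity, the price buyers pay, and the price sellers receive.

q' = 519; buyers pay £49; sellers receive £66

Pre-subsidy: 577.8 - 1.2p = -75 + 9p gives p* = 64, q* = 501.
With the subsidy, sellers receive ps = pb + 17 for each unit, where pb is the price buyers pay.
Supply in terms of pb becomes qs = -75 + 9(pb + 17) = 78 + 9pb. Setting this equal to demand: 577.8 - 1.2pb = 78 + 9pb, so pb = 49.
Sellers receive ps = 49 + 17 = 66; q' = 577.8 − 1.2·49 = 519.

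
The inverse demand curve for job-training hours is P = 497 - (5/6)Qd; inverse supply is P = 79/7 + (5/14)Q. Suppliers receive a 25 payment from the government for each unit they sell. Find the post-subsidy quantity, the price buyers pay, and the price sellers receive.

Pre-subsidy: 497 - (5/6)Q = 79/7 + (5/14)Q gives Q* = 408 and P* = 157.
With the subsidy, sellers receive Ps = Pb + 25 for each unit, where Pb is the price buyers pay.
On the curves, Pb = 497 - (5/6)Q and Ps = 79/7 + (5/14)Q; the wedge Ps − Pb = 25 gives 79/7 + (5/14)Q − (497 - (5/6)Q) = 25, so Q' = 429.
Then Pb = 497 − (5/6)·429 = 139.5 and Ps = 79/7 + (5/14)·429 = 164.5.

Q' = 429; buyers pay 139.5; sellers receive 164.5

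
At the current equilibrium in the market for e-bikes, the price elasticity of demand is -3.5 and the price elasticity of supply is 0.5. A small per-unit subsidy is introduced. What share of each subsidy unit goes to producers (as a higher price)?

Producer share = 0.875

For a small subsidy around the equilibrium, the benefit split depends on the relative slopes, which at a point are proportional to the elasticities.
Buyer share = εs/(εs + |εd|) = 0.5/(0.5 + 3.5) = 0.125; seller share = |εd|/(εs + |εd|) = 0.875.
So producers capture 0.875 of the subsidy.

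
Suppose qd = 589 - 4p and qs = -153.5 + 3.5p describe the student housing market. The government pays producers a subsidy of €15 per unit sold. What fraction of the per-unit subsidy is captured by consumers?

Consumer share = 7/15

Pre-subsidy: 589 - 4p = -153.5 + 3.5p gives p* = 99, q* = 193.
With the subsidy, sellers receive ps = pb + 15 for each unit, where pb is the price buyers pay.
Supply in terms of pb becomes qs = -153.5 + 3.5(pb + 15) = -101 + 3.5pb. Setting this equal to demand: 589 - 4pb = -101 + 3.5pb, so pb = 92.
Sellers receive ps = 92 + 15 = 107; q' = 589 − 4·92 = 221.
Buyers' price falls by p* − pb = 99 − 92 = 7; sellers' price rises by ps − p* = 107 − 99 = 8.
So consumers capture 7/15 = 7/15 of each unit of subsidy.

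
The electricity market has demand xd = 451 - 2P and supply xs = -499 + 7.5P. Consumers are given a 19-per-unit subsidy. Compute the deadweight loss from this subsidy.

Deadweight loss = 285

Pre-subsidy: 451 - 2P = -499 + 7.5P gives P* = 100, x* = 251.
With the rebate, buyers effectively pay Pb = Ps − 19, where Ps is the price sellers receive.
Demand in terms of Ps becomes xd = 451 − 2(Ps − 19) = 489 - 2Ps. Setting this equal to supply: 489 - 2Ps = -499 + 7.5Ps, so Ps = 104.
Buyers pay Pb = 104 − 19 = 85; x' = -499 + 7.5·104 = 281.
The subsidy expands output by 281 − 251 = 30 past the efficient level; on those units the gap between marginal cost and willingness to pay runs from 0 up to 19.
DWL = ½ × 19 × 30 = 285.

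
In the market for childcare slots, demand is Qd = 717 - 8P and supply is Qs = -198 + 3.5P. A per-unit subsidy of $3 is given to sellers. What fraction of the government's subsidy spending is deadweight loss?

Pre-subsidy: 717 - 8P = -198 + 3.5P gives P* = 1830/23, Q* = 1851/23.
With the subsidy, sellers receive Ps = Pb + 3 for each unit, where Pb is the price buyers pay.
Supply in terms of Pb becomes Qs = -198 + 3.5(Pb + 3) = -187.5 + 3.5Pb. Setting this equal to demand: 717 - 8Pb = -187.5 + 3.5Pb, so Pb = 1809/23.
Sellers receive Ps = 1809/23 + 3 = 1878/23; Q' = 717 − 8·(1809/23) = 2019/23.
ΔCS = ½(1851/23 + 2019/23)(1830/23 − 1809/23) = 40635/529; ΔPS = ½(1851/23 + 2019/23)(1878/23 − 1830/23) = 92880/529.
Government spending = 3 × 2019/23 = 6057/23.
DWL = ½ × 3 × (2019/23 − 1851/23) = 252/23; fraction = (252/23) / (6057/23) = 28/673.

DWL / government spending = 28/673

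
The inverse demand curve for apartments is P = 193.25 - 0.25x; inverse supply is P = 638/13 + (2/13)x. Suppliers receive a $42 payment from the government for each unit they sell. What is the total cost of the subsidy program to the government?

Government cost = $19362

Pre-subsidy: 193.25 - 0.25x = 638/13 + (2/13)x gives x* = 357 and P* = 104.
With the subsidy, sellers receive Ps = Pb + 42 for each unit, where Pb is the price buyers pay.
On the curves, Pb = 193.25 - 0.25x and Ps = 638/13 + (2/13)x; the wedge Ps − Pb = 42 gives 638/13 + (2/13)x − (193.25 - 0.25x) = 42, so x' = 461.
Then Pb = 193.25 − 0.25·461 = 78 and Ps = 638/13 + (2/13)·461 = 120.
Government outlay = subsidy × quantity = 42 × 461 = 19362.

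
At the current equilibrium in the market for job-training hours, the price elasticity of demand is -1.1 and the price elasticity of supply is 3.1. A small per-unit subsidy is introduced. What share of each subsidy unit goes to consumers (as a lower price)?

Consumer share = 31/42

For a small subsidy around the equilibrium, the benefit split depends on the relative slopes, which at a point are proportional to the elasticities.
Buyer share = εs/(εs + |εd|) = 3.1/(3.1 + 1.1) = 31/42; seller share = |εd|/(εs + |εd|) = 11/42.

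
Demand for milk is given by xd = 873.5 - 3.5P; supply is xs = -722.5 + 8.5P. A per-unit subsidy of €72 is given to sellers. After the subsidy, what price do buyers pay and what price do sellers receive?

Pre-subsidy: 873.5 - 3.5P = -722.5 + 8.5P gives P* = 133, x* = 408.
With the subsidy, sellers receive Ps = Pb + 72 for each unit, where Pb is the price buyers pay.
Supply in terms of Pb becomes xs = -722.5 + 8.5(Pb + 72) = -110.5 + 8.5Pb. Setting this equal to demand: 873.5 - 3.5Pb = -110.5 + 8.5Pb, so Pb = 82.
Sellers receive Ps = 82 + 72 = 154; x' = 873.5 − 3.5·82 = 586.5.

Buyers pay €82; sellers receive €154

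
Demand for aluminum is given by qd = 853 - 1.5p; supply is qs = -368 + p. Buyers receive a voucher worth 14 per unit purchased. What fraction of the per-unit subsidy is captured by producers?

Pre-subsidy: 853 - 1.5p = -368 + p gives p* = 488.4, q* = 120.4.
With the rebate, buyers effectively pay pb = ps − 14, where ps is the price sellers receive.
Demand in terms of ps becomes qd = 853 − 1.5(ps − 14) = 874 - 1.5ps. Setting this equal to supply: 874 - 1.5ps = -368 + ps, so ps = 496.8.
Buyers pay pb = 496.8 − 14 = 482.8; q' = -368 + 1·496.8 = 128.8.
Buyers' price falls by p* − pb = 488.4 − 482.8 = 5.6; sellers' price rises by ps − p* = 496.8 − 488.4 = 8.4.
So producers capture 8.4/14 = 0.6 of each unit of subsidy.

Producer share = 0.6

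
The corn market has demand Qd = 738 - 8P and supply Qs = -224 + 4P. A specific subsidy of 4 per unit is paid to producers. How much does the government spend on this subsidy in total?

Pre-subsidy: 738 - 8P = -224 + 4P gives P* = 481/6, Q* = 290/3.
With the subsidy, sellers receive Ps = Pb + 4 for each unit, where Pb is the price buyers pay.
Supply in terms of Pb becomes Qs = -224 + 4(Pb + 4) = -208 + 4Pb. Setting this equal to demand: 738 - 8Pb = -208 + 4Pb, so Pb = 473/6.
Sellers receive Ps = 473/6 + 4 = 497/6; Q' = 738 − 8·(473/6) = 322/3.
Government outlay = subsidy × quantity = 4 × 322/3 = 1288/3.

Government cost = 1288/3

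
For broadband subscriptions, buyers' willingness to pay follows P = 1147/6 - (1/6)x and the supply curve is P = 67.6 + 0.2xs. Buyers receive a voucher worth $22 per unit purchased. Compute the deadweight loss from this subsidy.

Deadweight loss = $660

Pre-subsidy: 1147/6 - (1/6)x = 67.6 + 0.2x gives x* = 337 and P* = 135.
With the rebate, buyers effectively pay Pb = Ps − 22, where Ps is the price sellers receive.
On the curves, Pb = 1147/6 - (1/6)x and Ps = 67.6 + 0.2x; the wedge Ps − Pb = 22 gives 67.6 + 0.2x − (1147/6 - (1/6)x) = 22, so x' = 397.
Then Pb = 1147/6 − (1/6)·397 = 125 and Ps = 67.6 + 0.2·397 = 147.
The subsidy expands output by 397 − 337 = 60 past the efficient level; on those units the gap between marginal cost and willingness to pay runs from 0 up to 22.
DWL = ½ × 22 × 60 = 660.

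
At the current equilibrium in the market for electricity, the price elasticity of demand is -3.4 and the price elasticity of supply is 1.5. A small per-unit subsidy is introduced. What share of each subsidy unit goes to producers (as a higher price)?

For a small subsidy around the equilibrium, the benefit split depends on the relative slopes, which at a point are proportional to the elasticities.
Buyer share = εs/(εs + |εd|) = 1.5/(1.5 + 3.4) = 15/49; seller share = |εd|/(εs + |εd|) = 34/49.
So producers capture 34/49 of the subsidy.

Producer share = 34/49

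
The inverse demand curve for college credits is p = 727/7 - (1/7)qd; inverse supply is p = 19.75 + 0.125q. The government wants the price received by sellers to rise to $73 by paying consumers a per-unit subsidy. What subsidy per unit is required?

Required subsidy s = $30 per unit

At a seller price of 73, quantity supplied is -158 + 8·73 = 426.
Buyers absorb 426 only when they pay pb = 727/7 − (1/7)·426 = 43.
s = ps − pb = 73 − 43 = 30.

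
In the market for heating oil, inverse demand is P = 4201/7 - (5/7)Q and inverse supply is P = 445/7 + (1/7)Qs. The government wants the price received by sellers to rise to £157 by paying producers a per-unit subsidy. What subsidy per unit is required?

At a seller price of 157, quantity supplied is -445 + 7·157 = 654.
Buyers absorb 654 only when they pay Pb = 4201/7 − (5/7)·654 = 133.
s = Ps − Pb = 157 − 133 = 24.

Required subsidy s = £24 per unit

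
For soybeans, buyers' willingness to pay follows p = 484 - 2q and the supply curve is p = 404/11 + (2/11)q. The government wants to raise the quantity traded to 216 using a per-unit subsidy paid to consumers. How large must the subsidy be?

At q = 216, from the demand curve buyers pay pb = 484 − 2·216 = 52; from the supply curve sellers need ps = 404/11 + (2/11)·216 = 76.
The subsidy must fill the gap: s = ps − pb = 76 − 52 = 24.

Required subsidy s = 24 per unit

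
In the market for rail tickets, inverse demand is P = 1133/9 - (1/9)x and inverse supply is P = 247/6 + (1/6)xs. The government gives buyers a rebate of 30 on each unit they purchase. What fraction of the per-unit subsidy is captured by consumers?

Consumer share = 0.4

Pre-subsidy: 1133/9 - (1/9)x = 247/6 + (1/6)x gives x* = 305 and P* = 92.
With the rebate, buyers effectively pay Pb = Ps − 30, where Ps is the price sellers receive.
On the curves, Pb = 1133/9 - (1/9)x and Ps = 247/6 + (1/6)x; the wedge Ps − Pb = 30 gives 247/6 + (1/6)x − (1133/9 - (1/9)x) = 30, so x' = 413.
Then Pb = 1133/9 − (1/9)·413 = 80 and Ps = 247/6 + (1/6)·413 = 110.
Buyers' price falls by P* − Pb = 92 − 80 = 12; sellers' price rises by Ps − P* = 110 − 92 = 18.
So consumers capture 12/30 = 0.4 of each unit of subsidy.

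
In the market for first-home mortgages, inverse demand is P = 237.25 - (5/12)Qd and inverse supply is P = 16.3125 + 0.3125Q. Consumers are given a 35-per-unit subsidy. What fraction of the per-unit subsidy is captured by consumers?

Consumer share = 4/7

Pre-subsidy: 237.25 - (5/12)Q = 16.3125 + 0.3125Q gives Q* = 303 and P* = 111.
With the rebate, buyers effectively pay Pb = Ps − 35, where Ps is the price sellers receive.
On the curves, Pb = 237.25 - (5/12)Q and Ps = 16.3125 + 0.3125Q; the wedge Ps − Pb = 35 gives 16.3125 + 0.3125Q − (237.25 - (5/12)Q) = 35, so Q' = 351.
Then Pb = 237.25 − (5/12)·351 = 91 and Ps = 16.3125 + 0.3125·351 = 126.
Buyers' price falls by P* − Pb = 111 − 91 = 20; sellers' price rises by Ps − P* = 126 − 111 = 15.
So consumers capture 20/35 = 4/7 of each unit of subsidy.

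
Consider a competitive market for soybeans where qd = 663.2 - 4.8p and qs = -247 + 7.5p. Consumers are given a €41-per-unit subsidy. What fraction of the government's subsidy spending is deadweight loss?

DWL / government spending = 15/107

Pre-subsidy: 663.2 - 4.8p = -247 + 7.5p gives p* = 74, q* = 308.
With the rebate, buyers effectively pay pb = ps − 41, where ps is the price sellers receive.
Demand in terms of ps becomes qd = 663.2 − 4.8(ps − 41) = 860 - 4.8ps. Setting this equal to supply: 860 - 4.8ps = -247 + 7.5ps, so ps = 90.
Buyers pay pb = 90 − 41 = 49; q' = -247 + 7.5·90 = 428.
ΔCS = ½(308 + 428)(74 − 49) = 9200; ΔPS = ½(308 + 428)(90 − 74) = 5888.
Government spending = 41 × 428 = 17548.
DWL = ½ × 41 × (428 − 308) = 2460; fraction = 2460 / 17548 = 15/107.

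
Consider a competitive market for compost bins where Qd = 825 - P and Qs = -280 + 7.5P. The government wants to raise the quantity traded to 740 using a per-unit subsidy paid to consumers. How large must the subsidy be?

Required subsidy s = 51 per unit

At Q = 740, invert demand for the buyer price: Pb = (825 − 740)/1 = 85; invert supply for the seller price: Ps = (740 − (-280))/7.5 = 136.
The subsidy must fill the gap: s = Ps − Pb = 136 − 85 = 51.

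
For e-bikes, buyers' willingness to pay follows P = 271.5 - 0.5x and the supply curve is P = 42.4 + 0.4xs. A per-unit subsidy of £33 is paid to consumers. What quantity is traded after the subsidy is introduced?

x' = 2621/9

Pre-subsidy: 271.5 - 0.5x = 42.4 + 0.4x gives x* = 2291/9 and P* = 1298/9.
With the rebate, buyers effectively pay Pb = Ps − 33, where Ps is the price sellers receive.
On the curves, Pb = 271.5 - 0.5x and Ps = 42.4 + 0.4x; the wedge Ps − Pb = 33 gives 42.4 + 0.4x − (271.5 - 0.5x) = 33, so x' = 2621/9.
Then Pb = 271.5 − 0.5·(2621/9) = 1133/9 and Ps = 42.4 + 0.4·(2621/9) = 1430/9.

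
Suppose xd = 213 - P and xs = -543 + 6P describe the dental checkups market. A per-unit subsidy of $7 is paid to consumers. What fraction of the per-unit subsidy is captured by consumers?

Consumer share = 6/7

Pre-subsidy: 213 - P = -543 + 6P gives P* = 108, x* = 105.
With the rebate, buyers effectively pay Pb = Ps − 7, where Ps is the price sellers receive.
Demand in terms of Ps becomes xd = 213 − 1(Ps − 7) = 220 - Ps. Setting this equal to supply: 220 - Ps = -543 + 6Ps, so Ps = 109.
Buyers pay Pb = 109 − 7 = 102; x' = -543 + 6·109 = 111.
Buyers' price falls by P* − Pb = 108 − 102 = 6; sellers' price rises by Ps − P* = 109 − 108 = 1.
So consumers capture 6/7 = 6/7 of each unit of subsidy.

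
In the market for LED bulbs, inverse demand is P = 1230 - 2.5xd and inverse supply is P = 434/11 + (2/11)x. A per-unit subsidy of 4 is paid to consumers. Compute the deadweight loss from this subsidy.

Deadweight loss = 176/59

Pre-subsidy: 1230 - 2.5x = 434/11 + (2/11)x gives x* = 26192/59 and P* = 7090/59.
With the rebate, buyers effectively pay Pb = Ps − 4, where Ps is the price sellers receive.
On the curves, Pb = 1230 - 2.5x and Ps = 434/11 + (2/11)x; the wedge Ps − Pb = 4 gives 434/11 + (2/11)x − (1230 - 2.5x) = 4, so x' = 26280/59.
Then Pb = 1230 − 2.5·(26280/59) = 6870/59 and Ps = 434/11 + (2/11)·(26280/59) = 7106/59.
The subsidy expands output by 26280/59 − 26192/59 = 88/59 past the efficient level; on those units the gap between marginal cost and willingness to pay runs from 0 up to 4.
DWL = ½ × 4 × 88/59 = 176/59.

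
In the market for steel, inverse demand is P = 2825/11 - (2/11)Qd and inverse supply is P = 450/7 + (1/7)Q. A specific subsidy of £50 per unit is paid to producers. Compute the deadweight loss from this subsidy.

Deadweight loss = £3850

Pre-subsidy: 2825/11 - (2/11)Q = 450/7 + (1/7)Q gives Q* = 593 and P* = 149.
With the subsidy, sellers receive Ps = Pb + 50 for each unit, where Pb is the price buyers pay.
On the curves, Pb = 2825/11 - (2/11)Q and Ps = 450/7 + (1/7)Q; the wedge Ps − Pb = 50 gives 450/7 + (1/7)Q − (2825/11 - (2/11)Q) = 50, so Q' = 747.
Then Pb = 2825/11 − (2/11)·747 = 121 and Ps = 450/7 + (1/7)·747 = 171.
The subsidy expands output by 747 − 593 = 154 past the efficient level; on those units the gap between marginal cost and willingness to pay runs from 0 up to 50.
DWL = ½ × 50 × 154 = 3850.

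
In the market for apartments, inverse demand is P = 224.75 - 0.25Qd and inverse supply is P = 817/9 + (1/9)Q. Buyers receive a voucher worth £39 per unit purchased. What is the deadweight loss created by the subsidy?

Pre-subsidy: 224.75 - 0.25Q = 817/9 + (1/9)Q gives Q* = 371 and P* = 132.
With the rebate, buyers effectively pay Pb = Ps − 39, where Ps is the price sellers receive.
On the curves, Pb = 224.75 - 0.25Q and Ps = 817/9 + (1/9)Q; the wedge Ps − Pb = 39 gives 817/9 + (1/9)Q − (224.75 - 0.25Q) = 39, so Q' = 479.
Then Pb = 224.75 − 0.25·479 = 105 and Ps = 817/9 + (1/9)·479 = 144.
The subsidy expands output by 479 − 371 = 108 past the efficient level; on those units the gap between marginal cost and willingness to pay runs from 0 up to 39.
DWL = ½ × 39 × 108 = 2106.

Deadweight loss = £2106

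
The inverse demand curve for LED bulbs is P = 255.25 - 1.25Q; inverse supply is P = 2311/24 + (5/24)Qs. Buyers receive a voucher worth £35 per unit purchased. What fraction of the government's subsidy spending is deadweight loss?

Pre-subsidy: 255.25 - 1.25Q = 2311/24 + (5/24)Q gives Q* = 109 and P* = 119.
With the rebate, buyers effectively pay Pb = Ps − 35, where Ps is the price sellers receive.
On the curves, Pb = 255.25 - 1.25Q and Ps = 2311/24 + (5/24)Q; the wedge Ps − Pb = 35 gives 2311/24 + (5/24)Q − (255.25 - 1.25Q) = 35, so Q' = 133.
Then Pb = 255.25 − 1.25·133 = 89 and Ps = 2311/24 + (5/24)·133 = 124.
ΔCS = ½(109 + 133)(119 − 89) = 3630; ΔPS = ½(109 + 133)(124 − 119) = 605.
Government spending = 35 × 133 = 4655.
DWL = ½ × 35 × (133 − 109) = 420; fraction = 420 / 4655 = 12/133.

DWL / government spending = 12/133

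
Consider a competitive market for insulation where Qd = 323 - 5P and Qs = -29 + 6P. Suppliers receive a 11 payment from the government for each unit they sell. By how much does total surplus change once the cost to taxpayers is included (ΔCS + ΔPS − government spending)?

Pre-subsidy: 323 - 5P = -29 + 6P gives P* = 32, Q* = 163.
With the subsidy, sellers receive Ps = Pb + 11 for each unit, where Pb is the price buyers pay.
Supply in terms of Pb becomes Qs = -29 + 6(Pb + 11) = 37 + 6Pb. Setting this equal to demand: 323 - 5Pb = 37 + 6Pb, so Pb = 26.
Sellers receive Ps = 26 + 11 = 37; Q' = 323 − 5·26 = 193.
ΔCS = ½(163 + 193)(32 − 26) = 1068; ΔPS = ½(163 + 193)(37 − 32) = 890.
Government spending = 11 × 193 = 2123.
Net change = 1068 + 890 − 2123 = -165. The loss equals the DWL triangle ½·11·30.

Net change in total surplus = -165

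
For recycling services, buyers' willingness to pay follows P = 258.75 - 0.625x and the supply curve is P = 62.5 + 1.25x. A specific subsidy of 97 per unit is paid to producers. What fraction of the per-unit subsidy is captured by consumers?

Consumer share = 1/3

Pre-subsidy: 258.75 - 0.625x = 62.5 + 1.25x gives x* = 314/3 and P* = 580/3.
With the subsidy, sellers receive Ps = Pb + 97 for each unit, where Pb is the price buyers pay.
On the curves, Pb = 258.75 - 0.625x and Ps = 62.5 + 1.25x; the wedge Ps − Pb = 97 gives 62.5 + 1.25x − (258.75 - 0.625x) = 97, so x' = 156.4.
Then Pb = 258.75 − 0.625·156.4 = 161 and Ps = 62.5 + 1.25·156.4 = 258.
Buyers' price falls by P* − Pb = 580/3 − 161 = 97/3; sellers' price rises by Ps − P* = 258 − 580/3 = 194/3.
So consumers capture (97/3)/97 = 1/3 of each unit of subsidy.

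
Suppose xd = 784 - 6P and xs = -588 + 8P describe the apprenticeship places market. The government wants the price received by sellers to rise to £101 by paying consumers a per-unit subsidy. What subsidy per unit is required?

Required subsidy s = £7 per unit

At a seller price of 101, quantity supplied is -588 + 8·101 = 220.
Buyers absorb 220 only when they pay Pb with 784 − 6·Pb = 220, i.e. Pb = 94.
s = Ps − Pb = 101 − 94 = 7.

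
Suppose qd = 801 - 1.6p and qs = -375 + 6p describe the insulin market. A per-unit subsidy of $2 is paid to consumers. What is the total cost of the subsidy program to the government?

Pre-subsidy: 801 - 1.6p = -375 + 6p gives p* = 2940/19, q* = 10515/19.
With the rebate, buyers effectively pay pb = ps − 2, where ps is the price sellers receive.
Demand in terms of ps becomes qd = 801 − 1.6(ps − 2) = 804.2 - 1.6ps. Setting this equal to supply: 804.2 - 1.6ps = -375 + 6ps, so ps = 2948/19.
Buyers pay pb = 2948/19 − 2 = 2910/19; q' = -375 + 6·(2948/19) = 10563/19.
Government outlay = subsidy × quantity = 2 × 10563/19 = 21126/19.

Government cost = 21126/19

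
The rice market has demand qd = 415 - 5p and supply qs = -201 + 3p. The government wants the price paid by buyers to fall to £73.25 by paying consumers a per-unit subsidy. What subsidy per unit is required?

At a buyer price of 73.25, quantity demanded is 415 − 5·73.25 = 48.75.
Sellers supply 48.75 only when they receive ps with -201 + 3·ps = 48.75, i.e. ps = 83.25.
s = ps − pb = 83.25 − 73.25 = 10.

Required subsidy s = £10 per unit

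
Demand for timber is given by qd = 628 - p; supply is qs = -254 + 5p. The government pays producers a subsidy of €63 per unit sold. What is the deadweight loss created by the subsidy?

Deadweight loss = €1653.75

Pre-subsidy: 628 - p = -254 + 5p gives p* = 147, q* = 481.
With the subsidy, sellers receive ps = pb + 63 for each unit, where pb is the price buyers pay.
Supply in terms of pb becomes qs = -254 + 5(pb + 63) = 61 + 5pb. Setting this equal to demand: 628 - pb = 61 + 5pb, so pb = 94.5.
Sellers receive ps = 94.5 + 63 = 157.5; q' = 628 − 1·94.5 = 533.5.
The subsidy expands output by 533.5 − 481 = 52.5 past the efficient level; on those units the gap between marginal cost and willingness to pay runs from 0 up to 63.
DWL = ½ × 63 × 52.5 = 1653.75.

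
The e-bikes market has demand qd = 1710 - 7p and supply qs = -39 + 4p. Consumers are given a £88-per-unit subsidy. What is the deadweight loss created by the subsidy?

Pre-subsidy: 1710 - 7p = -39 + 4p gives p* = 159, q* = 597.
With the rebate, buyers effectively pay pb = ps − 88, where ps is the price sellers receive.
Demand in terms of ps becomes qd = 1710 − 7(ps − 88) = 2326 - 7ps. Setting this equal to supply: 2326 - 7ps = -39 + 4ps, so ps = 215.
Buyers pay pb = 215 − 88 = 127; q' = -39 + 4·215 = 821.
The subsidy expands output by 821 − 597 = 224 past the efficient level; on those units the gap between marginal cost and willingness to pay runs from 0 up to 88.
DWL = ½ × 88 × 224 = 9856.

Deadweight loss = £9856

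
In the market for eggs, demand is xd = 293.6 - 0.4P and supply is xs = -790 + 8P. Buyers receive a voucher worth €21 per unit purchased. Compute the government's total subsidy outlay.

Pre-subsidy: 293.6 - 0.4P = -790 + 8P gives P* = 129, x* = 242.
With the rebate, buyers effectively pay Pb = Ps − 21, where Ps is the price sellers receive.
Demand in terms of Ps becomes xd = 293.6 − 0.4(Ps − 21) = 302 - 0.4Ps. Setting this equal to supply: 302 - 0.4Ps = -790 + 8Ps, so Ps = 130.
Buyers pay Pb = 130 − 21 = 109; x' = -790 + 8·130 = 250.
Government outlay = subsidy × quantity = 21 × 250 = 5250.

Government cost = €5250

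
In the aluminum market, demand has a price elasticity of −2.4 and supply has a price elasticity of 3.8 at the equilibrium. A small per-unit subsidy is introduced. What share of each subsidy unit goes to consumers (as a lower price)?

For a small subsidy around the equilibrium, the benefit split depends on the relative slopes, which at a point are proportional to the elasticities.
Buyer share = εs/(εs + |εd|) = 3.8/(3.8 + 2.4) = 19/31; seller share = |εd|/(εs + |εd|) = 12/31.

Consumer share = 19/31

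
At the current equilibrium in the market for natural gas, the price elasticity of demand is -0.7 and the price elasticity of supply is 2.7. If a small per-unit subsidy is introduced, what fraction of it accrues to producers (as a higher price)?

Producer share = 7/34

For a small subsidy around the equilibrium, the benefit split depends on the relative slopes, which at a point are proportional to the elasticities.
Buyer share = εs/(εs + |εd|) = 2.7/(2.7 + 0.7) = 27/34; seller share = |εd|/(εs + |εd|) = 7/34.
So producers capture 7/34 of the subsidy.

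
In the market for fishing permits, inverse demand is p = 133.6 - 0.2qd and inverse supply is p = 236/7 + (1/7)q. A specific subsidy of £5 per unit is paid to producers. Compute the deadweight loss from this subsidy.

Deadweight loss = 875/24

Pre-subsidy: 133.6 - 0.2q = 236/7 + (1/7)q gives q* = 874/3 and p* = 226/3.
With the subsidy, sellers receive ps = pb + 5 for each unit, where pb is the price buyers pay.
On the curves, pb = 133.6 - 0.2q and ps = 236/7 + (1/7)q; the wedge ps − pb = 5 gives 236/7 + (1/7)q − (133.6 - 0.2q) = 5, so q' = 3671/12.
Then pb = 133.6 − 0.2·(3671/12) = 869/12 and ps = 236/7 + (1/7)·(3671/12) = 929/12.
The subsidy expands output by 3671/12 − 874/3 = 175/12 past the efficient level; on those units the gap between marginal cost and willingness to pay runs from 0 up to 5.
DWL = ½ × 5 × 175/12 = 875/24.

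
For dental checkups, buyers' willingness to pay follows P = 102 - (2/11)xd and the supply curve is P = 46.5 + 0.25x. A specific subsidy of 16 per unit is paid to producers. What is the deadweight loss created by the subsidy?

Pre-subsidy: 102 - (2/11)x = 46.5 + 0.25x gives x* = 2442/19 and P* = 1494/19.
With the subsidy, sellers receive Ps = Pb + 16 for each unit, where Pb is the price buyers pay.
On the curves, Pb = 102 - (2/11)x and Ps = 46.5 + 0.25x; the wedge Ps − Pb = 16 gives 46.5 + 0.25x − (102 - (2/11)x) = 16, so x' = 3146/19.
Then Pb = 102 − (2/11)·(3146/19) = 1366/19 and Ps = 46.5 + 0.25·(3146/19) = 1670/19.
The subsidy expands output by 3146/19 − 2442/19 = 704/19 past the efficient level; on those units the gap between marginal cost and willingness to pay runs from 0 up to 16.
DWL = ½ × 16 × 704/19 = 5632/19.

Deadweight loss = 5632/19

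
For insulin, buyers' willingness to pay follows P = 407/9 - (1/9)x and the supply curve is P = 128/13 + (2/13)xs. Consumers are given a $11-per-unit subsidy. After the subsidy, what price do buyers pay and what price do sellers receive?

Buyers pay 799/31; sellers receive 1140/31

Pre-subsidy: 407/9 - (1/9)x = 128/13 + (2/13)x gives x* = 4139/31 and P* = 942/31.
With the rebate, buyers effectively pay Pb = Ps − 11, where Ps is the price sellers receive.
On the curves, Pb = 407/9 - (1/9)x and Ps = 128/13 + (2/13)x; the wedge Ps − Pb = 11 gives 128/13 + (2/13)x − (407/9 - (1/9)x) = 11, so x' = 5426/31.
Then Pb = 407/9 − (1/9)·(5426/31) = 799/31 and Ps = 128/13 + (2/13)·(5426/31) = 1140/31.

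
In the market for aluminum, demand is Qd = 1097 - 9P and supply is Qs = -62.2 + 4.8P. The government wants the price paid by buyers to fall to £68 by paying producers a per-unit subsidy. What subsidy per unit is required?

At a buyer price of 68, quantity demanded is 1097 − 9·68 = 485.
Sellers supply 485 only when they receive Ps with -62.2 + 4.8·Ps = 485, i.e. Ps = 114.
s = Ps − Pb = 114 − 68 = 46.

Required subsidy s = £46 per unit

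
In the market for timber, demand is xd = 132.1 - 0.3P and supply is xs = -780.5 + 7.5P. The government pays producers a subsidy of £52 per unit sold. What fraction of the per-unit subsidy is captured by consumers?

Consumer share = 25/26

Pre-subsidy: 132.1 - 0.3P = -780.5 + 7.5P gives P* = 117, x* = 97.
With the subsidy, sellers receive Ps = Pb + 52 for each unit, where Pb is the price buyers pay.
Supply in terms of Pb becomes xs = -780.5 + 7.5(Pb + 52) = -390.5 + 7.5Pb. Setting this equal to demand: 132.1 - 0.3Pb = -390.5 + 7.5Pb, so Pb = 67.
Sellers receive Ps = 67 + 52 = 119; x' = 132.1 − 0.3·67 = 112.
Buyers' price falls by P* − Pb = 117 − 67 = 50; sellers' price rises by Ps − P* = 119 − 117 = 2.
So consumers capture 50/52 = 25/26 of each unit of subsidy.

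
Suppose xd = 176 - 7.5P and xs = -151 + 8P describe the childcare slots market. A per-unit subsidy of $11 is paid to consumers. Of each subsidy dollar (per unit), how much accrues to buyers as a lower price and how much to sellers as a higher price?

Buyers gain 176/31 per unit; sellers gain 165/31 per unit

Pre-subsidy: 176 - 7.5P = -151 + 8P gives P* = 654/31, x* = 551/31.
With the rebate, buyers effectively pay Pb = Ps − 11, where Ps is the price sellers receive.
Demand in terms of Ps becomes xd = 176 − 7.5(Ps − 11) = 258.5 - 7.5Ps. Setting this equal to supply: 258.5 - 7.5Ps = -151 + 8Ps, so Ps = 819/31.
Buyers pay Pb = 819/31 − 11 = 478/31; x' = -151 + 8·(819/31) = 1871/31.
Buyers' price falls by P* − Pb = 654/31 − 478/31 = 176/31; sellers' price rises by Ps − P* = 819/31 − 654/31 = 165/31.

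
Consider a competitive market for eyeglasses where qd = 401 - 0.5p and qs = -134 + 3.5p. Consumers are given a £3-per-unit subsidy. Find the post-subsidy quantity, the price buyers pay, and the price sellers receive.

q' = 335.4375; buyers pay £131.125; sellers receive £134.125

Pre-subsidy: 401 - 0.5p = -134 + 3.5p gives p* = 133.75, q* = 334.125.
With the rebate, buyers effectively pay pb = ps − 3, where ps is the price sellers receive.
Demand in terms of ps becomes qd = 401 − 0.5(ps − 3) = 402.5 - 0.5ps. Setting this equal to supply: 402.5 - 0.5ps = -134 + 3.5ps, so ps = 134.125.
Buyers pay pb = 134.125 − 3 = 131.125; q' = -134 + 3.5·134.125 = 335.4375.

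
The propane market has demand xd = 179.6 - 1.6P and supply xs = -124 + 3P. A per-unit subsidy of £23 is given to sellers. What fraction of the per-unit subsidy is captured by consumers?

Consumer share = 15/23

Pre-subsidy: 179.6 - 1.6P = -124 + 3P gives P* = 66, x* = 74.
With the subsidy, sellers receive Ps = Pb + 23 for each unit, where Pb is the price buyers pay.
Supply in terms of Pb becomes xs = -124 + 3(Pb + 23) = -55 + 3Pb. Setting this equal to demand: 179.6 - 1.6Pb = -55 + 3Pb, so Pb = 51.
Sellers receive Ps = 51 + 23 = 74; x' = 179.6 − 1.6·51 = 98.
Buyers' price falls by P* − Pb = 66 − 51 = 15; sellers' price rises by Ps − P* = 74 − 66 = 8.
So consumers capture 15/23 = 15/23 of each unit of subsidy.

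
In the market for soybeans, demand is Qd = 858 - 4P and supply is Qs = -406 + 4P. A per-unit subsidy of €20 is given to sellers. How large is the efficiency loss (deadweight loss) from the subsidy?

Deadweight loss = €400

Pre-subsidy: 858 - 4P = -406 + 4P gives P* = 158, Q* = 226.
With the subsidy, sellers receive Ps = Pb + 20 for each unit, where Pb is the price buyers pay.
Supply in terms of Pb becomes Qs = -406 + 4(Pb + 20) = -326 + 4Pb. Setting this equal to demand: 858 - 4Pb = -326 + 4Pb, so Pb = 148.
Sellers receive Ps = 148 + 20 = 168; Q' = 858 − 4·148 = 266.
The subsidy expands output by 266 − 226 = 40 past the efficient level; on those units the gap between marginal cost and willingness to pay runs from 0 up to 20.
DWL = ½ × 20 × 40 = 400.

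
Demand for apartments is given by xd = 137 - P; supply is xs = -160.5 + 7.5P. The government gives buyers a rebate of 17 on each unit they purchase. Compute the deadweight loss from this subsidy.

Pre-subsidy: 137 - P = -160.5 + 7.5P gives P* = 35, x* = 102.
With the rebate, buyers effectively pay Pb = Ps − 17, where Ps is the price sellers receive.
Demand in terms of Ps becomes xd = 137 − 1(Ps − 17) = 154 - Ps. Setting this equal to supply: 154 - Ps = -160.5 + 7.5Ps, so Ps = 37.
Buyers pay Pb = 37 − 17 = 20; x' = -160.5 + 7.5·37 = 117.
The subsidy expands output by 117 − 102 = 15 past the efficient level; on those units the gap between marginal cost and willingness to pay runs from 0 up to 17.
DWL = ½ × 17 × 15 = 127.5.

Deadweight loss = 127.5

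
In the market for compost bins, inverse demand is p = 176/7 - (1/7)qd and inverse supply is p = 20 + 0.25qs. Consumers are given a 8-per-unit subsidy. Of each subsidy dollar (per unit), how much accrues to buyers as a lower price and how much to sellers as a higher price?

Pre-subsidy: 176/7 - (1/7)q = 20 + 0.25q gives q* = 144/11 and p* = 256/11.
With the rebate, buyers effectively pay pb = ps − 8, where ps is the price sellers receive.
On the curves, pb = 176/7 - (1/7)q and ps = 20 + 0.25q; the wedge ps − pb = 8 gives 20 + 0.25q − (176/7 - (1/7)q) = 8, so q' = 368/11.
Then pb = 176/7 − (1/7)·(368/11) = 224/11 and ps = 20 + 0.25·(368/11) = 312/11.
Buyers' price falls by p* − pb = 256/11 − 224/11 = 32/11; sellers' price rises by ps − p* = 312/11 − 256/11 = 56/11.

Buyers gain 32/11 per unit; sellers gain 56/11 per unit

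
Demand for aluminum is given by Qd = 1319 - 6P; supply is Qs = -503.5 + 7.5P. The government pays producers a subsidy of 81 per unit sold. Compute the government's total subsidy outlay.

Pre-subsidy: 1319 - 6P = -503.5 + 7.5P gives P* = 135, Q* = 509.
With the subsidy, sellers receive Ps = Pb + 81 for each unit, where Pb is the price buyers pay.
Supply in terms of Pb becomes Qs = -503.5 + 7.5(Pb + 81) = 104 + 7.5Pb. Setting this equal to demand: 1319 - 6Pb = 104 + 7.5Pb, so Pb = 90.
Sellers receive Ps = 90 + 81 = 171; Q' = 1319 − 6·90 = 779.
Government outlay = subsidy × quantity = 81 × 779 = 63099.

Government cost = 63099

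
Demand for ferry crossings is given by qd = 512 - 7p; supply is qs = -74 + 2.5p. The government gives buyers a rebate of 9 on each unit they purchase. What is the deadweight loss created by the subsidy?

Pre-subsidy: 512 - 7p = -74 + 2.5p gives p* = 1172/19, q* = 1524/19.
With the rebate, buyers effectively pay pb = ps − 9, where ps is the price sellers receive.
Demand in terms of ps becomes qd = 512 − 7(ps − 9) = 575 - 7ps. Setting this equal to supply: 575 - 7ps = -74 + 2.5ps, so ps = 1298/19.
Buyers pay pb = 1298/19 − 9 = 1127/19; q' = -74 + 2.5·(1298/19) = 1839/19.
The subsidy expands output by 1839/19 − 1524/19 = 315/19 past the efficient level; on those units the gap between marginal cost and willingness to pay runs from 0 up to 9.
DWL = ½ × 9 × 315/19 = 2835/38.

Deadweight loss = 2835/38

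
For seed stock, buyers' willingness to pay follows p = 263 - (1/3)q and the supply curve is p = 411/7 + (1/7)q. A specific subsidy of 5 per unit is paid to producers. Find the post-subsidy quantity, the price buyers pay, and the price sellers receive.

Pre-subsidy: 263 - (1/3)q = 411/7 + (1/7)q gives q* = 429 and p* = 120.
With the subsidy, sellers receive ps = pb + 5 for each unit, where pb is the price buyers pay.
On the curves, pb = 263 - (1/3)q and ps = 411/7 + (1/7)q; the wedge ps − pb = 5 gives 411/7 + (1/7)q − (263 - (1/3)q) = 5, so q' = 439.5.
Then pb = 263 − (1/3)·439.5 = 116.5 and ps = 411/7 + (1/7)·439.5 = 121.5.

q' = 439.5; buyers pay 116.5; sellers receive 121.5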